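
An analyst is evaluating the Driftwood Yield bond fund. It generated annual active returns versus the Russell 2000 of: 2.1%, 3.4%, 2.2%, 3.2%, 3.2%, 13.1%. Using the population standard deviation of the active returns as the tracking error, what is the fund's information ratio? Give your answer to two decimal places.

1.17

r̄ = (2.1 + 3.4 + 2.2 + 3.2 + 3.2 + 13.1) / 6 = 27.20 / 6 = 4.5333%
Population std dev = √[89.5933 / 6] = 3.8642%
IR = r̄ / tracking error = 4.5333 / 3.8642 = 1.1732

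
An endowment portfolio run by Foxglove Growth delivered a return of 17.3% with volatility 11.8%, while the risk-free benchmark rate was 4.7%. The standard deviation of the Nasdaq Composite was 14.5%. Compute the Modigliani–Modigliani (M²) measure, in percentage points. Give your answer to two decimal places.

20.18

Sharpe = (Rp − Rf) / σp = (17.3% − 4.7%) / 11.8% = 1.0678
M² = Rf + Sharpe × σm = 4.7% + 1.0678 × 14.5% = 20.1831%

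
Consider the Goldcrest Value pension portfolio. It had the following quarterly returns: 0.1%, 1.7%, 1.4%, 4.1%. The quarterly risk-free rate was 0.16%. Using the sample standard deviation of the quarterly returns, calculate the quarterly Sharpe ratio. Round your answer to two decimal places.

r̄ = (0.1 + 1.7 + 1.4 + 4.1) / 4 = 1.8250%
Σ(r − r̄)² = (0.1 − 1.8250)² + (1.7 − 1.8250)² + (1.4 − 1.8250)² + … = 8.3475
σ = √[8.3475 / 3] = 1.6681%
Sharpe = (r̄ − rf) / σ = (1.8250 − 0.16) / 1.6681 = 1.6650 / 1.6681 = 0.9981

1.00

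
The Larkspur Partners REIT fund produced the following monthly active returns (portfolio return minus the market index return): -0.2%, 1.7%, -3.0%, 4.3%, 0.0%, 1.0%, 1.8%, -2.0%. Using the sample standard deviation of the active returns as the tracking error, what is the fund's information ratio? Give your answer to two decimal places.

0.20

Mean return r̄ = 3.60 / 8 = 0.4500%
Σ(r − r̄)² = 37.0400; sample σ = √(37.0400/7) = 2.3003%
IR = r̄ / tracking error = 0.4500 / 2.3003 = 0.1956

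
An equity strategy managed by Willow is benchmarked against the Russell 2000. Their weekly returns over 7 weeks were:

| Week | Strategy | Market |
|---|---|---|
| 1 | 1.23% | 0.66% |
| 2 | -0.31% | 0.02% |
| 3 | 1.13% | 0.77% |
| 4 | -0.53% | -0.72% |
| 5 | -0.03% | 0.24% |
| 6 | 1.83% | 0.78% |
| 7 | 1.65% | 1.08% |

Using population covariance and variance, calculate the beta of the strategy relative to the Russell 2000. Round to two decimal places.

1.45

r̄p = 0.7100%,  r̄m = 0.4043%
Cov = Σ(rp − r̄p)(rm − r̄m) / 7 = 0.4643
Var(rm) = Σ(rm − r̄m)² / 7 = 0.3194
β = Cov / Var = 0.4643 / 0.3194 = 1.4537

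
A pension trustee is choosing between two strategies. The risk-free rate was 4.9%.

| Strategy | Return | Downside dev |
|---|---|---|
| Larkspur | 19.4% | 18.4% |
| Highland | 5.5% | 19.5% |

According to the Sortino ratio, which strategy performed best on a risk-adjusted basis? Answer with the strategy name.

Larkspur

Larkspur: Sortino ratio = (19.4% − 4.9%) / 18.4% = 0.788
Highland: Sortino ratio = (5.5% − 4.9%) / 19.5% = 0.031
Highest: Larkspur (0.788).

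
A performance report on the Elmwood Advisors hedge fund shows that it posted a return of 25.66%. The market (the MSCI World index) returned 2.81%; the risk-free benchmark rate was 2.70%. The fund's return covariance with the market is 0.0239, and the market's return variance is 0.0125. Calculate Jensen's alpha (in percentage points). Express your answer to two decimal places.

β = Cov / Var = 0.0239 / 0.0125 = 1.9120
E[R] = Rf + β(Rm − Rf) = 2.70% + 1.9120 × (2.81% − 2.70%) = 2.9103%
α = Rp − E[R] = 25.66% − 2.9103% = 22.7497

22.75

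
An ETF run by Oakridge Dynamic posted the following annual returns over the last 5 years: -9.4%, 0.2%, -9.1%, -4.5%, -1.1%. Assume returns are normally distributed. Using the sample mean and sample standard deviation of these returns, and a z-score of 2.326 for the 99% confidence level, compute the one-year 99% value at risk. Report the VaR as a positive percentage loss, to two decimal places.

Mean return r̄ = -23.90 / 5 = -4.7800%
Σ(r − r̄)² = 78.4280; sample σ = √(78.4280/4) = 4.4280%
VaR = −(r̄ − z·σ) = −(-4.7800 − 2.326 × 4.4280) = −(-15.0795) = 15.0795%

15.08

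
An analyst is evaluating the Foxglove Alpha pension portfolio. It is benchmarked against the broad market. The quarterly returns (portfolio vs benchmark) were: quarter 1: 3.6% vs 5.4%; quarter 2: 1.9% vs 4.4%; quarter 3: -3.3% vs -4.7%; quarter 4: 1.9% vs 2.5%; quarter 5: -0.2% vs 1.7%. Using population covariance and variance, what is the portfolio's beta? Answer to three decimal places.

r̄p = 0.7800%,  r̄m = 1.8600%
Cov = Σ(rp − r̄p)(rm − r̄m) / 5 = 8.0932
Var(rm) = Σ(rm − r̄m)² / 5 = 12.4904
β = Cov / Var = 8.0932 / 12.4904 = 0.6480

0.648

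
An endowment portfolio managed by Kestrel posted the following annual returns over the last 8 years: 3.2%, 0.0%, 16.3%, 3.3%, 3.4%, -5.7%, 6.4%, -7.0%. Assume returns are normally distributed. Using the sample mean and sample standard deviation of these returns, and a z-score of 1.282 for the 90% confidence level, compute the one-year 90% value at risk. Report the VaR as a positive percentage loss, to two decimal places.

r̄ = (3.2 + 0 + 16.3 + 3.3 + 3.4 − 5.7 + 6.4 − 7) / 8 = 19.90 / 8 = 2.4875%
Σ(r − r̄)² = (3.2 − 2.4875)² + (0 − 2.4875)² + (16.3 − 2.4875)² + … = 371.3288
sample σ = √(371.3288 / 7) = √53.0470 = 7.2833%
VaR = −(r̄ − z·σ) = −(2.4875 − 1.282 × 7.2833) = −(-6.8497) = 6.8497%

6.85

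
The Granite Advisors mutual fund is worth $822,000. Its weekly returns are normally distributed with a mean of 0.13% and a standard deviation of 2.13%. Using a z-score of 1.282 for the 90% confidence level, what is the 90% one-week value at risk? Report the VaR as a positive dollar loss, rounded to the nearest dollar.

Return at the 90% tail: μ − z·σ = 0.13% − 1.282 × 2.13% = 0.13 − 2.73066 = -2.60066%
VaR = −(-2.60066%) × $822,000 = 2.60066% × $822,000 = $21,377

$21,377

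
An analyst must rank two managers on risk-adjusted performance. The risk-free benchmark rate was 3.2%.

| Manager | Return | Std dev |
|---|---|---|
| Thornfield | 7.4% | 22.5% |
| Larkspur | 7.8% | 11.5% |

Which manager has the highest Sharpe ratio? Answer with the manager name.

Thornfield: Sharpe ratio = (7.4% − 3.2%) / 22.5% = 0.187
Larkspur: Sharpe ratio = (7.8% − 3.2%) / 11.5% = 0.400
Highest: Larkspur (0.400).

Larkspur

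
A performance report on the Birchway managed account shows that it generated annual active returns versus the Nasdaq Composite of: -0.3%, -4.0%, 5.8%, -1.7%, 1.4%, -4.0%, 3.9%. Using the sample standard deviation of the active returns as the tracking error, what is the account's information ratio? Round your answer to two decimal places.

0.04

Mean return r̄ = 1.10 / 7 = 0.1571%
Σ(r − r̄)² = 85.6171; sample σ = √(85.6171/6) = 3.7775%
IR = r̄ / tracking error = 0.1571 / 3.7775 = 0.0416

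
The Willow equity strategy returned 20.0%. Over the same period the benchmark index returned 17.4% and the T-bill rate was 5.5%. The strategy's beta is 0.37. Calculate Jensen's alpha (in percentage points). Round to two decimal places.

CAPM expected return = Rf + β(Rm − Rf) = 5.5% + 0.37 × (17.4% − 5.5%) = 5.5 + 0.37 × 11.90 = 9.9030%
Jensen's α = Rp − E[R] = 20.0% − 9.9030% = 10.0970

10.10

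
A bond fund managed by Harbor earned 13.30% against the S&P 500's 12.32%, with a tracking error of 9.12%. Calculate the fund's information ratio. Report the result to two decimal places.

0.11

IR = (Rp − Rb) / TE = (13.30% − 12.32%) / 9.12% = 0.98% / 9.12% = 0.1075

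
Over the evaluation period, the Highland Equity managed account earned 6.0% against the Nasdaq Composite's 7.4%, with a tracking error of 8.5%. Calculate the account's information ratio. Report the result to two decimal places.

-0.16

IR = (Rp − Rb) / TE = (6.0% − 7.4%) / 8.5% = -1.40% / 8.5% = -0.1647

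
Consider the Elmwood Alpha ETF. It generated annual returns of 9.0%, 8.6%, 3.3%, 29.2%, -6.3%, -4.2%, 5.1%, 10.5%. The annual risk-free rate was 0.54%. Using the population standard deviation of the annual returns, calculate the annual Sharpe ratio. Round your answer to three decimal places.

Mean return r̄ = 55.20 / 8 = 6.9000%
Σ(r − r̄)² = 831.2000; population σ = √(831.2000/8) = 10.1931%
Sharpe = (r̄ − rf) / σ = (6.9000 − 0.54) / 10.1931 = 6.3600 / 10.1931 = 0.6240

0.624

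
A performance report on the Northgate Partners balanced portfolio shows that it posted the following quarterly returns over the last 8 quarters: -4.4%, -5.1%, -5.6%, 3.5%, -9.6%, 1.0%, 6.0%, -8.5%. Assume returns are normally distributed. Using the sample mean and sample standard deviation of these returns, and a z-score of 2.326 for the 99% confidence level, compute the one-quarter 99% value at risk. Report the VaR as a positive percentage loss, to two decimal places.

r̄ = (-4.4 − 5.1 − 5.6 + 3.5 − 9.6 + 1 + 6 − 8.5) / 8 = -2.8375%
Σ(r − r̄)² = (-4.4 − (-2.8375))² + (-5.1 − (-2.8375))² + … = 225.9788
σ = √[225.9788 / 7] = 5.6818%
VaR = −(r̄ − z·σ) = −(-2.8375 − 2.326 × 5.6818) = −(-16.0534) = 16.0534%

16.05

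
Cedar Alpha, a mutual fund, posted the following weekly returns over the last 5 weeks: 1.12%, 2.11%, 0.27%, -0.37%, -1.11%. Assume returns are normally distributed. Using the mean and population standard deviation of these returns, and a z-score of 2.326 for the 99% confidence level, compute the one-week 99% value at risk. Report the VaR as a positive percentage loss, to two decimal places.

r̄ = (1.12 + 2.11 + 0.27 − 0.37 − 1.11) / 5 = 2.020 / 5 = 0.4040%
Population std dev = √[6.3323 / 5] = 1.1254%
VaR = −(r̄ − z·σ) = −(0.4040 − 2.326 × 1.1254) = −(-2.2137) = 2.2137%

2.21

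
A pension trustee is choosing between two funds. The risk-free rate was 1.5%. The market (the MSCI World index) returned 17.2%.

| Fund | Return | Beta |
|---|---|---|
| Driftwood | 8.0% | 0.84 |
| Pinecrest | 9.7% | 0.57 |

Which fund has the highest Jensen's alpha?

Pinecrest

Driftwood: α = 8.0% − [1.5% + 0.84 × (17.2% − 1.5%)] = -6.688
Pinecrest: α = 9.7% − [1.5% + 0.57 × (17.2% − 1.5%)] = -0.749
Highest: Pinecrest (-0.749).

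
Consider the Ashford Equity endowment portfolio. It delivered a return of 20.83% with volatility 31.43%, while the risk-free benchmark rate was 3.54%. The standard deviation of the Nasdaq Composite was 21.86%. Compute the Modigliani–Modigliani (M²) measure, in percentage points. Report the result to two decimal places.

Sharpe = (Rp − Rf) / σp = (20.83% − 3.54%) / 31.43% = 0.5501
M² = Rf + Sharpe × σm = 3.54% + 0.5501 × 21.86% = 15.5652%

15.57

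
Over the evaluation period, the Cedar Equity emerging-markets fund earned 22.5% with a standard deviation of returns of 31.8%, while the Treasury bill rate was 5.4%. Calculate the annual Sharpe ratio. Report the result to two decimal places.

Sharpe = (Rp − Rf) / σp = (22.5% − 5.4%) / 31.8% = 17.10% / 31.8% = 0.5377

0.54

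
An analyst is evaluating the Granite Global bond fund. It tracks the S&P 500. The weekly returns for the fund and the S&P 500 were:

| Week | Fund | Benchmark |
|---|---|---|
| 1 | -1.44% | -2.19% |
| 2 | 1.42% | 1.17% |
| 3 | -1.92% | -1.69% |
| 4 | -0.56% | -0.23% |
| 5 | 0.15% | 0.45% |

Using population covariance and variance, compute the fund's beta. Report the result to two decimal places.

0.88

r̄p = -0.4700%,  r̄m = -0.4980%
Cov = Σ(rp − r̄p)(rm − r̄m) / 5 = 1.4172
Var(rm) = Σ(rm − r̄m)² / 5 = 1.6073
β = Cov / Var = 1.4172 / 1.6073 = 0.8817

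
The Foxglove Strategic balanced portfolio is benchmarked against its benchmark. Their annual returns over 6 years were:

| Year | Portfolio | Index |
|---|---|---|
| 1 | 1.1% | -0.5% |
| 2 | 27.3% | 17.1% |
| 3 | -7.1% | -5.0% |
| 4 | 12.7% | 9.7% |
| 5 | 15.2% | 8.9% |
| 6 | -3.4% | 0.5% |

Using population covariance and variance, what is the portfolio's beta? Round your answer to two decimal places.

1.57

r̄p = 7.6333%,  r̄m = 5.1167%
Cov = Σ(rp − r̄p)(rm − r̄m) / 6 = 87.3678
Var(rm) = Σ(rm − r̄m)² / 6 = 55.6881
β = Cov / Var = 87.3678 / 55.6881 = 1.5689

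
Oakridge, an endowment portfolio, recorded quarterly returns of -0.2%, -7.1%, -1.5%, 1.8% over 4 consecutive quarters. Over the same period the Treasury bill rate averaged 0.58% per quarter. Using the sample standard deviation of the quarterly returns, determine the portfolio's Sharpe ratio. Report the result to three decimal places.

Mean return r̄ = -7.00 / 4 = -1.7500%
Σ(r − r̄)² = (-0.2 − (-1.7500))² + (-7.1 − (-1.7500))² + (-1.5 − (-1.7500))² + … = 43.6900
sample σ = √(43.6900 / 3) = √14.5633 = 3.8162%
Sharpe = (r̄ − rf) / σ = (-1.7500 − 0.58) / 3.8162 = -2.3300 / 3.8162 = -0.6106

-0.611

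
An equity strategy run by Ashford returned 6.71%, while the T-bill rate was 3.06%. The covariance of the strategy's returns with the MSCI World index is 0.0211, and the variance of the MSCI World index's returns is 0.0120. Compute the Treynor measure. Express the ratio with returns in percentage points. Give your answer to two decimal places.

β = Cov / Var = 0.0211 / 0.0120 = 1.7583
Treynor = (Rp − Rf) / β = (6.71% − 3.06%) / 1.7583 = 3.65 / 1.7583 = 2.0759

2.08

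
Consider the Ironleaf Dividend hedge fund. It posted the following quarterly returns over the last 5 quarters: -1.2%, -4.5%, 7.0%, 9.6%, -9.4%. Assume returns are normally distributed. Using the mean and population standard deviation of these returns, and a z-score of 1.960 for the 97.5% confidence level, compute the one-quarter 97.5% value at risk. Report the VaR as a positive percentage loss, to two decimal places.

13.58

Mean return r̄ = 1.50 / 5 = 0.3000%
Population σ = √[Σ(r − r̄)² / 5] = √[250.7600 / 5] = √50.1520 = 7.0818%
VaR = −(r̄ − z·σ) = −(0.3000 − 1.960 × 7.0818) = −(-13.5803) = 13.5803%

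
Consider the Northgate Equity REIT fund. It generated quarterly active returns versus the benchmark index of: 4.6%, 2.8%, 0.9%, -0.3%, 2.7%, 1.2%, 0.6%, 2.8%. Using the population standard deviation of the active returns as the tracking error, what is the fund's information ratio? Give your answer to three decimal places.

Mean return r̄ = 15.30 / 8 = 1.9125%
Σ(r − r̄)² = (4.6 − 1.9125)² + (2.8 − 1.9125)² + … = 17.5688
σ = √[17.5688 / 8] = 1.4819%
IR = r̄ / tracking error = 1.9125 / 1.4819 = 1.2906

1.291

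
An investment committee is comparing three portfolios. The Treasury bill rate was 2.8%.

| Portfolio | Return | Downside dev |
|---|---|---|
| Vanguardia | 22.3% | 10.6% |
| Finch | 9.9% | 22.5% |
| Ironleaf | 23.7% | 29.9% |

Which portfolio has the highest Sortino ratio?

Vanguardia

Vanguardia: Sortino ratio = (22.3% − 2.8%) / 10.6% = 1.840
Finch: Sortino ratio = (9.9% − 2.8%) / 22.5% = 0.316
Ironleaf: Sortino ratio = (23.7% − 2.8%) / 29.9% = 0.699
Highest: Vanguardia (1.840).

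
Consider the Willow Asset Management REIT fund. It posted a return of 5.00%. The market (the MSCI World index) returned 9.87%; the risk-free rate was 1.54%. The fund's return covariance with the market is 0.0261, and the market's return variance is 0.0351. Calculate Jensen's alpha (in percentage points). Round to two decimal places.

β = Cov / Var = 0.0261 / 0.0351 = 0.7436
E[R] = Rf + β(Rm − Rf) = 1.54% + 0.7436 × (9.87% − 1.54%) = 7.7342%
α = Rp − E[R] = 5.00% − 7.7342% = -2.7342

-2.73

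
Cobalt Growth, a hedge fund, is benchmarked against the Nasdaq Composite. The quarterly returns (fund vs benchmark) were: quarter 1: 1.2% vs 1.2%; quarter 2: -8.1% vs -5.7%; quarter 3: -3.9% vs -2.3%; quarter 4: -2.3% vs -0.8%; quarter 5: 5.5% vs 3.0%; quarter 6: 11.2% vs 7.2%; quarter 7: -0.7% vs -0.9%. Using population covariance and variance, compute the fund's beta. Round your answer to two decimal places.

1.54

r̄p = 0.4143%,  r̄m = 0.2429%
Cov = Σ(rp − r̄p)(rm − r̄m) / 7 = 22.2122
Var(rm) = Σ(rm − r̄m)² / 7 = 14.4424
β = Cov / Var = 22.2122 / 14.4424 = 1.5380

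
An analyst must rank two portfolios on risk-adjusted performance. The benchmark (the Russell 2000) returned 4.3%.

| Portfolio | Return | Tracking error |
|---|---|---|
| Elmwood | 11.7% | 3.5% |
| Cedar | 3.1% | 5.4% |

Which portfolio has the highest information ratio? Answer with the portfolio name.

Elmwood

Elmwood: IR = (11.7% − 4.3%) / 3.5% = 2.114
Cedar: IR = (3.1% − 4.3%) / 5.4% = -0.222
Highest: Elmwood (2.114).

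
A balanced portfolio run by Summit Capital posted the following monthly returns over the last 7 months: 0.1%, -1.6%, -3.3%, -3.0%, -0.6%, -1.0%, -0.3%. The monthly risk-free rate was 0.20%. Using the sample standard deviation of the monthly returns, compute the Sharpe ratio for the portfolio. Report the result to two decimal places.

μ = (0.1 − 1.6 − 3.3 − 3 − 0.6 − 1 − 0.3) / 7 = -9.70 / 7 = -1.3857%
Σ(r − μ)² = (0.1 − (-1.3857))² + (-1.6 − (-1.3857))² + … = 10.4686
σ = √[10.4686 / 6] = 1.3209%
Sharpe = (μ − rf) / σ = (-1.3857 − 0.2) / 1.3209 = -1.5857 / 1.3209 = -1.2005

-1.20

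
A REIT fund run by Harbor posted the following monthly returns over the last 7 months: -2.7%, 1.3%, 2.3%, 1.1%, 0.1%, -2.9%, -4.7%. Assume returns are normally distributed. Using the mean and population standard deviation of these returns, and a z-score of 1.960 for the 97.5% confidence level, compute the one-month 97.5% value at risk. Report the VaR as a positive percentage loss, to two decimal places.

μ = (-2.7 + 1.3 + 2.3 + 1.1 + 0.1 − 2.9 − 4.7) / 7 = -5.50 / 7 = -0.7857%
Population σ = √[Σ(r − μ)² / 7] = √[41.6686 / 7] = √5.9527 = 2.4398%
VaR = −(μ − z·σ) = −(-0.7857 − 1.960 × 2.4398) = −(-5.5677) = 5.5677%

5.57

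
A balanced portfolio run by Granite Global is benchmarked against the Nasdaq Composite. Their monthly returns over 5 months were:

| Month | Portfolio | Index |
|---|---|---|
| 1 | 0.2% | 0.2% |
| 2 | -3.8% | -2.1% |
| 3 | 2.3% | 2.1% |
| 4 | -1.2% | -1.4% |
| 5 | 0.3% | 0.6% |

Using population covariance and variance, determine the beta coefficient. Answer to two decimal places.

1.30

r̄p = -0.4400%,  r̄m = -0.1200%
Cov = Σ(rp − r̄p)(rm − r̄m) / 5 = 2.8892
Var(rm) = Σ(rm − r̄m)² / 5 = 2.2216
β = Cov / Var = 2.8892 / 2.2216 = 1.3005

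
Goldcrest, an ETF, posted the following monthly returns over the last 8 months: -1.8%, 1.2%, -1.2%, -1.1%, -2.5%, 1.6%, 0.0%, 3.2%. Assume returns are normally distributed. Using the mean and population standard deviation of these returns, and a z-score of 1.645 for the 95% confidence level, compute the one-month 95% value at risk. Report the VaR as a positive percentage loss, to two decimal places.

3.06

μ = (-1.8 + 1.2 − 1.2 − 1.1 − 2.5 + 1.6 + 0 + 3.2) / 8 = -0.0750%
Population std dev = √[26.3350 / 8] = 1.8144%
VaR = −(μ − z·σ) = −(-0.0750 − 1.645 × 1.8144) = −(-3.0597) = 3.0597%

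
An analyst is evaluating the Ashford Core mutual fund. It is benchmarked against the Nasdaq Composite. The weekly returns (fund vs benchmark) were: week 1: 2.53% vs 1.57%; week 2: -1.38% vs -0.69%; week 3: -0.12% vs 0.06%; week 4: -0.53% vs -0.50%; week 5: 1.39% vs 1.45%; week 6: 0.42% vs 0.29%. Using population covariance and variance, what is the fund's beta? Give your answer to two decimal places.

1.41

r̄p = 0.3850%,  r̄m = 0.3633%
Cov = Σ(rp − r̄p)(rm − r̄m) / 6 = 1.0800
Var(rm) = Σ(rm − r̄m)² / 6 = 0.7649
β = Cov / Var = 1.0800 / 0.7649 = 1.4119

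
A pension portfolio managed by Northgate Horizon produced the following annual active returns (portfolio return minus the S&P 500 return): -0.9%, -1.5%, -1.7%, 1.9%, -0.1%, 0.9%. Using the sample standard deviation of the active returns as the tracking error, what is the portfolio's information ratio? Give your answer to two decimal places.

-0.16

r̄ = (-0.9 − 1.5 − 1.7 + 1.9 − 0.1 + 0.9) / 6 = -1.40 / 6 = -0.2333%
Sample σ = √[Σ(r − r̄)² / 5] = √[10.0533 / 5] = √2.0107 = 1.4180%
IR = r̄ / tracking error = -0.2333 / 1.4180 = -0.1645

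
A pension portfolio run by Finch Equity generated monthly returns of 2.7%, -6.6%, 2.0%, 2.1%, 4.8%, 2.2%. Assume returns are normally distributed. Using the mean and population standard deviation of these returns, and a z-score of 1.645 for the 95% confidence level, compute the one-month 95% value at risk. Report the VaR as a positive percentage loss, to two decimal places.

r̄ = (2.7 − 6.6 + 2 + 2.1 + 4.8 + 2.2) / 6 = 7.20 / 6 = 1.2000%
Σ(r − r̄)² = (2.7 − 1.2000)² + (-6.6 − 1.2000)² + … = 78.5000
σ = √[78.5000 / 6] = 3.6171%
VaR = −(r̄ − z·σ) = −(1.2000 − 1.645 × 3.6171) = −(-4.7501) = 4.7501%

4.75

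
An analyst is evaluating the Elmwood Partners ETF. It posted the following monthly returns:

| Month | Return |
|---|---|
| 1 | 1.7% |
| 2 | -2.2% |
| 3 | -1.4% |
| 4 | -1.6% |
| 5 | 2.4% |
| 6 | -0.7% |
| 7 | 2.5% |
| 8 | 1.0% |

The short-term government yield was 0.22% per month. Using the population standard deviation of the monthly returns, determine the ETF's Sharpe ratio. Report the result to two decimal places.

μ = (1.7 − 2.2 − 1.4 − 1.6 + 2.4 − 0.7 + 2.5 + 1) / 8 = 1.70 / 8 = 0.2125%
Population std dev = √[25.3888 / 8] = 1.7815%
Sharpe = (μ − rf) / σ = (0.2125 − 0.22) / 1.7815 = -0.0075 / 1.7815 = -0.0042

0.00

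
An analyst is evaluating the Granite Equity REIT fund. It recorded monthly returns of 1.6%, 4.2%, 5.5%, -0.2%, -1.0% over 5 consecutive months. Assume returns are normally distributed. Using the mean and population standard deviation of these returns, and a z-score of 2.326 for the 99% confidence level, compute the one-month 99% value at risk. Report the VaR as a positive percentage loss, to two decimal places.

r̄ = (1.6 + 4.2 + 5.5 − 0.2 − 1) / 5 = 10.10 / 5 = 2.0200%
Σ(r − r̄)² = (1.6 − 2.0200)² + (4.2 − 2.0200)² + (5.5 − 2.0200)² + … = 31.0880
population σ = √(31.0880 / 5) = √6.2176 = 2.4935%
VaR = −(r̄ − z·σ) = −(2.0200 − 2.326 × 2.4935) = −(-3.7799) = 3.7799%

3.78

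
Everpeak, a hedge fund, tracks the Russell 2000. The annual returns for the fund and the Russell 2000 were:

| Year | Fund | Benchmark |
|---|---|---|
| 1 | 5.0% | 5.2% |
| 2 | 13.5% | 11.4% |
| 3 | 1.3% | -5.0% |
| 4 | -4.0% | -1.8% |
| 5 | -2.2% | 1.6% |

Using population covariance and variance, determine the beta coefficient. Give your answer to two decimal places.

0.90

r̄p = 2.7200%,  r̄m = 2.2800%
Cov = Σ(rp − r̄p)(rm − r̄m) / 5 = 29.2144
Var(rm) = Σ(rm − r̄m)² / 5 = 32.3616
β = Cov / Var = 29.2144 / 32.3616 = 0.9027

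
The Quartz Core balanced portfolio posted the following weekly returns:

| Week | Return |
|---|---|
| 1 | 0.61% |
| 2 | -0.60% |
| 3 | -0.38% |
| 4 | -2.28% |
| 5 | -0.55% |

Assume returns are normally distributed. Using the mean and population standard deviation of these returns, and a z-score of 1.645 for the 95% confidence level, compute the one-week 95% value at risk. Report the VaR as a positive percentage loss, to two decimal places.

Mean return μ = -3.200 / 5 = -0.6400%
Population std dev = √[4.3294 / 5] = 0.9305%
VaR = −(μ − z·σ) = −(-0.6400 − 1.645 × 0.9305) = −(-2.1707) = 2.1707%

2.17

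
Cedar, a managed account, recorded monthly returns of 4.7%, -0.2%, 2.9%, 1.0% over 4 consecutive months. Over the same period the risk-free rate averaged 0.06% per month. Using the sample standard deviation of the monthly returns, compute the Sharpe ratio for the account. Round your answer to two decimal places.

μ = (4.7 − 0.2 + 2.9 + 1) / 4 = 2.1000%
Σ(r − μ)² = 13.9000; sample σ = √(13.9000/3) = 2.1525%
Sharpe = (μ − rf) / σ = (2.1000 − 0.06) / 2.1525 = 2.0400 / 2.1525 = 0.9477

0.95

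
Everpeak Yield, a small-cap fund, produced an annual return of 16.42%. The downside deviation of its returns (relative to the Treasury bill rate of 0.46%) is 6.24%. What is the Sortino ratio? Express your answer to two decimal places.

Sortino = (Rp − Rf) / σd = (16.42% − 0.46%) / 6.24% = 15.96% / 6.24% = 2.5577

2.56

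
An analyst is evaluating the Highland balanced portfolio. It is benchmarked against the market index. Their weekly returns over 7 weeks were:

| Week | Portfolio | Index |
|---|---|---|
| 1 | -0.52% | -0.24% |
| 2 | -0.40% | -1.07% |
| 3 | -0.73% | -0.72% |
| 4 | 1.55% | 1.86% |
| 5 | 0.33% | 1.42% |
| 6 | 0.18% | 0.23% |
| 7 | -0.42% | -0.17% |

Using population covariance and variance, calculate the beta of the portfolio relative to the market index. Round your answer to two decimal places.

0.65

r̄p = -0.0014%,  r̄m = 0.1871%
Cov = Σ(rp − r̄p)(rm − r̄m) / 7 = 0.6492
Var(rm) = Σ(rm − r̄m)² / 7 = 1.0048
β = Cov / Var = 0.6492 / 1.0048 = 0.6461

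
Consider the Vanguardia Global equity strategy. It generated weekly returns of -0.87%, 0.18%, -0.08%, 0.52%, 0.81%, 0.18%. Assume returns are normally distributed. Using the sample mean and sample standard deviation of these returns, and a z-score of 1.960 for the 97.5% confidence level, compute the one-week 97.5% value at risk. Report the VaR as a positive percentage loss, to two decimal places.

r̄ = (-0.87 + 0.18 − 0.08 + 0.52 + 0.81 + 0.18) / 6 = 0.1233%
Sample σ = √[Σ(r − r̄)² / 5] = √[1.6633 / 5] = √0.3327 = 0.5768%
VaR = −(r̄ − z·σ) = −(0.1233 − 1.960 × 0.5768) = −(-1.0072) = 1.0072%

1.01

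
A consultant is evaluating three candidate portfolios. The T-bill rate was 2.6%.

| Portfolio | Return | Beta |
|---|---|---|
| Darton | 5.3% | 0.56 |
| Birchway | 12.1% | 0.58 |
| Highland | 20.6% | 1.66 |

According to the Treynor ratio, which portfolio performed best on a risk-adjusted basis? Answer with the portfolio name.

Darton: Treynor = (5.3% − 2.6%) / 0.56 = 4.821
Birchway: Treynor = (12.1% − 2.6%) / 0.58 = 16.379
Highland: Treynor = (20.6% − 2.6%) / 1.66 = 10.843
Highest: Birchway (16.379).

Birchway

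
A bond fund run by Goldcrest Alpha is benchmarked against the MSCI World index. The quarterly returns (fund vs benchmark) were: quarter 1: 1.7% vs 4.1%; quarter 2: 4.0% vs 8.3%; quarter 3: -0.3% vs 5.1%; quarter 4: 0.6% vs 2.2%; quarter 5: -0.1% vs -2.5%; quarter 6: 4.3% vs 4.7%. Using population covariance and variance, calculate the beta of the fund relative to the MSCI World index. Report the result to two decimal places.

0.36

r̄p = 1.7000%,  r̄m = 3.6500%
Cov = Σ(rp − r̄p)(rm − r̄m) / 6 = 3.8650
Var(rm) = Σ(rm − r̄m)² / 6 = 10.8258
β = Cov / Var = 3.8650 / 10.8258 = 0.3570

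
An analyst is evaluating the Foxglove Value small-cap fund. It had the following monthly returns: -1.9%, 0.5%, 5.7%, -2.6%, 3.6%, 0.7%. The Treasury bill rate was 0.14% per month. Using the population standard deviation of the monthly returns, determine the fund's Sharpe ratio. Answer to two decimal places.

r̄ = (-1.9 + 0.5 + 5.7 − 2.6 + 3.6 + 0.7) / 6 = 1.0000%
Σ(r − r̄)² = (-1.9 − 1.0000)² + (0.5 − 1.0000)² + (5.7 − 1.0000)² + … = 50.5600
σ = √[50.5600 / 6] = 2.9029%
Sharpe = (r̄ − rf) / σ = (1.0000 − 0.14) / 2.9029 = 0.8600 / 2.9029 = 0.2963

0.30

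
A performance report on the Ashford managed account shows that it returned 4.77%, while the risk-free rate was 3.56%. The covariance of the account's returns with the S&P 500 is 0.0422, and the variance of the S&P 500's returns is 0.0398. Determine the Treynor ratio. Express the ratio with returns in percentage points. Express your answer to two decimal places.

1.14

β = Cov / Var = 0.0422 / 0.0398 = 1.0603
Treynor = (Rp − Rf) / β = (4.77% − 3.56%) / 1.0603 = 1.21 / 1.0603 = 1.1412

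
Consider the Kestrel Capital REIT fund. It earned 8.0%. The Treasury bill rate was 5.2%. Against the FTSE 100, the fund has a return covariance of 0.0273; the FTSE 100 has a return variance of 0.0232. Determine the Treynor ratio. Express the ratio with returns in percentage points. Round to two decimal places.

2.38

β = Cov / Var = 0.0273 / 0.0232 = 1.1767
Treynor = (Rp − Rf) / β = (8.0% − 5.2%) / 1.1767 = 2.80 / 1.1767 = 2.3795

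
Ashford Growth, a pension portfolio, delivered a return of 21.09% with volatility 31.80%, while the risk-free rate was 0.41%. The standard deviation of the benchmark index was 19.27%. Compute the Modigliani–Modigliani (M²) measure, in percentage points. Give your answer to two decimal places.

Sharpe = (Rp − Rf) / σp = (21.09% − 0.41%) / 31.80% = 0.6503
M² = Rf + Sharpe × σm = 0.41% + 0.6503 × 19.27% = 12.9413%

12.94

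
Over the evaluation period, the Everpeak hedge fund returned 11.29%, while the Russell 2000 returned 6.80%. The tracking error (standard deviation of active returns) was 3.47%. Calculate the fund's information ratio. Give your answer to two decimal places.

1.29

IR = (Rp − Rb) / TE = (11.29% − 6.80%) / 3.47% = 4.49% / 3.47% = 1.2939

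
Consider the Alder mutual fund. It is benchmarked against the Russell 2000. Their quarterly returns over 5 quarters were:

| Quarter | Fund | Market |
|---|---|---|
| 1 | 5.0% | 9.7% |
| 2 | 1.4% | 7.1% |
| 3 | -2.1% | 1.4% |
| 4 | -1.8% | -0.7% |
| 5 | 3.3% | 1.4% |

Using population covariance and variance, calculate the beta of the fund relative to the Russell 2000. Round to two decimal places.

0.51

r̄p = 1.1600%,  r̄m = 3.7800%
Cov = Σ(rp − r̄p)(rm − r̄m) / 5 = 7.8912
Var(rm) = Σ(rm − r̄m)² / 5 = 15.4936
β = Cov / Var = 7.8912 / 15.4936 = 0.5093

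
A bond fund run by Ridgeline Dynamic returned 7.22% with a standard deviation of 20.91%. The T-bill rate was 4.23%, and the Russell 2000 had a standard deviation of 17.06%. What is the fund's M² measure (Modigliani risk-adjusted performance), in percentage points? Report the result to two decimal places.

6.67

Sharpe = (Rp − Rf) / σp = (7.22% − 4.23%) / 20.91% = 0.1430
M² = Rf + Sharpe × σm = 4.23% + 0.1430 × 17.06% = 6.6696%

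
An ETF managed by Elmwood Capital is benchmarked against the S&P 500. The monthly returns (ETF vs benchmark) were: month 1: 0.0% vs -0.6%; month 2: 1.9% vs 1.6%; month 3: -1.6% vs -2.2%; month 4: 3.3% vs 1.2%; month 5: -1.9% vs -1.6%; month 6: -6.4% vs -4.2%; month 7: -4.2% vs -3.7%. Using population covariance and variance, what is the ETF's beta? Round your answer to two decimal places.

r̄p = -1.2714%,  r̄m = -1.3571%
Cov = Σ(rp − r̄p)(rm − r̄m) / 7 = 6.2716
Var(rm) = Σ(rm − r̄m)² / 7 = 4.3139
β = Cov / Var = 6.2716 / 4.3139 = 1.4538

1.45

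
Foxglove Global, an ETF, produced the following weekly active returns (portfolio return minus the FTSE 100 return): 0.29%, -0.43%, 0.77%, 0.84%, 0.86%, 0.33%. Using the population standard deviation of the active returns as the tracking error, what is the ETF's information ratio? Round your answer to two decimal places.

r̄ = (0.29 − 0.43 + 0.77 + 0.84 + 0.86 + 0.33) / 6 = 0.4433%
Σ(r − r̄)² = 1.2367; population σ = √(1.2367/6) = 0.4540%
IR = r̄ / tracking error = 0.4433 / 0.4540 = 0.9764

0.98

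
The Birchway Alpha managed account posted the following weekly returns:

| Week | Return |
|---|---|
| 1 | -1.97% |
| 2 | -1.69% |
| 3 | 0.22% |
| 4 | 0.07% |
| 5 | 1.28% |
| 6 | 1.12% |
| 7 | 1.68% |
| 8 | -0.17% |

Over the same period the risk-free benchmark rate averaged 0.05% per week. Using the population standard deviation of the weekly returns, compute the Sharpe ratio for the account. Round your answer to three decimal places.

Mean return r̄ = 0.540 / 8 = 0.0675%
Σ(r − r̄)² = 12.4980; population σ = √(12.4980/8) = 1.2499%
Sharpe = (r̄ − rf) / σ = (0.0675 − 0.05) / 1.2499 = 0.0175 / 1.2499 = 0.0140

0.014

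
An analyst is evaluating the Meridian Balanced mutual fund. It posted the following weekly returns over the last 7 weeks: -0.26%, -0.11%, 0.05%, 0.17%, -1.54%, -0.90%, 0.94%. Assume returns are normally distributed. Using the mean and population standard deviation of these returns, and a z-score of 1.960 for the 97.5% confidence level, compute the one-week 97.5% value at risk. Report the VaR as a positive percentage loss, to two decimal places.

Mean return r̄ = -1.650 / 7 = -0.2357%
Σ(r − r̄)² = (-0.26 − (-0.2357))² + (-0.11 − (-0.2357))² + … = 3.7874
σ = √[3.7874 / 7] = 0.7356%
VaR = −(r̄ − z·σ) = −(-0.2357 − 1.960 × 0.7356) = −(-1.6775) = 1.6775%

1.68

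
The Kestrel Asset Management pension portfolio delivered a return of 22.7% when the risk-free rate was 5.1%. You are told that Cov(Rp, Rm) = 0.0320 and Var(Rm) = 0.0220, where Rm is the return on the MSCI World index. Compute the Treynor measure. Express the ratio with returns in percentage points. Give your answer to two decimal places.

β = Cov / Var = 0.0320 / 0.0220 = 1.4545
Treynor = (Rp − Rf) / β = (22.7% − 5.1%) / 1.4545 = 17.60 / 1.4545 = 12.1004

12.10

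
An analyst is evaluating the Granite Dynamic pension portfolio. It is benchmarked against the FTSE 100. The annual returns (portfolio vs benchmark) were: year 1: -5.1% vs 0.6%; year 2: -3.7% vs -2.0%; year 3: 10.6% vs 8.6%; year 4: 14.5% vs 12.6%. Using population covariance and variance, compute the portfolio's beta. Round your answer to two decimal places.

1.42

r̄p = 4.0750%,  r̄m = 4.9500%
Cov = Σ(rp − r̄p)(rm − r̄m) / 4 = 49.3788
Var(rm) = Σ(rm − r̄m)² / 4 = 34.7675
β = Cov / Var = 49.3788 / 34.7675 = 1.4203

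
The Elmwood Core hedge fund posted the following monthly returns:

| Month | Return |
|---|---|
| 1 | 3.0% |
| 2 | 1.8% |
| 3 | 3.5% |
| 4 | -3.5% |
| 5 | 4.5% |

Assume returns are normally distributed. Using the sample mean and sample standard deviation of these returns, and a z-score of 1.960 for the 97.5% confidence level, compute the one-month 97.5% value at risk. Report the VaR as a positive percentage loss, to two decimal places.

r̄ = (3 + 1.8 + 3.5 − 3.5 + 4.5) / 5 = 1.8600%
Σ(r − r̄)² = (3 − 1.8600)² + (1.8 − 1.8600)² + … = 39.6920
σ = √[39.6920 / 4] = 3.1501%
VaR = −(r̄ − z·σ) = −(1.8600 − 1.960 × 3.1501) = −(-4.3142) = 4.3142%

4.31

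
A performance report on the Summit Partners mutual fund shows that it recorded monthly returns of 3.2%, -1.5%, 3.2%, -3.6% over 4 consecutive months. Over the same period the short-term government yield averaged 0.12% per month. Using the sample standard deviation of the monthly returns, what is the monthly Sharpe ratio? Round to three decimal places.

r̄ = (3.2 − 1.5 + 3.2 − 3.6) / 4 = 0.3250%
Σ(r − r̄)² = 35.2675; sample σ = √(35.2675/3) = 3.4287%
Sharpe = (r̄ − rf) / σ = (0.3250 − 0.12) / 3.4287 = 0.2050 / 3.4287 = 0.0598

0.060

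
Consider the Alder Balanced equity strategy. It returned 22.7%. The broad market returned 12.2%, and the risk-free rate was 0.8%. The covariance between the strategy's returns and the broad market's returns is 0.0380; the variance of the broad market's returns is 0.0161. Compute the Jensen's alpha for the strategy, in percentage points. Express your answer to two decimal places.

-5.01

β = Cov / Var = 0.0380 / 0.0161 = 2.3602
E[R] = Rf + β(Rm − Rf) = 0.8% + 2.3602 × (12.2% − 0.8%) = 27.7063%
α = Rp − E[R] = 22.7% − 27.7063% = -5.0063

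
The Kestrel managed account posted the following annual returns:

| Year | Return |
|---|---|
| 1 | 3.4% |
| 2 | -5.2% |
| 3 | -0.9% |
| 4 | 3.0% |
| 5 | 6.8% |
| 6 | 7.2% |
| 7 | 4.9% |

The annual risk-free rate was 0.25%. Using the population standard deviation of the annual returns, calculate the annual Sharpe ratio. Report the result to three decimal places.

0.608

Mean return r̄ = 19.20 / 7 = 2.7429%
Population σ = √[Σ(r − r̄)² / 7] = √[117.8371 / 7] = √16.8339 = 4.1029%
Sharpe = (r̄ − rf) / σ = (2.7429 − 0.25) / 4.1029 = 2.4929 / 4.1029 = 0.6076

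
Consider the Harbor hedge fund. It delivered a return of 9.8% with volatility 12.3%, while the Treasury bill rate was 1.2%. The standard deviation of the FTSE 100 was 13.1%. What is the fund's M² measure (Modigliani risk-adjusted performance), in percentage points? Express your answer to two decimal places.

Sharpe = (Rp − Rf) / σp = (9.8% − 1.2%) / 12.3% = 0.6992
M² = Rf + Sharpe × σm = 1.2% + 0.6992 × 13.1% = 10.3595%

10.36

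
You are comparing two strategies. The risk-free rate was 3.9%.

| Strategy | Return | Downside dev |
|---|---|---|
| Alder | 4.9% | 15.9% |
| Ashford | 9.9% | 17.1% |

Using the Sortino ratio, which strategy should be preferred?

Ashford

Alder: Sortino ratio = (4.9% − 3.9%) / 15.9% = 0.063
Ashford: Sortino ratio = (9.9% − 3.9%) / 17.1% = 0.351
Highest: Ashford (0.351).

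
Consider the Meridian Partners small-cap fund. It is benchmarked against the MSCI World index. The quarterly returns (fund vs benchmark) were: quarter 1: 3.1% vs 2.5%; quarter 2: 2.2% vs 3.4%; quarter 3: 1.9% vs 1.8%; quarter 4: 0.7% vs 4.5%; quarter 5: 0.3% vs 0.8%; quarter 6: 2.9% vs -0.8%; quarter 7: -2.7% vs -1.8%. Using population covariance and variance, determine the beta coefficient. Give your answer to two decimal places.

r̄p = 1.2000%,  r̄m = 1.4857%
Cov = Σ(rp − r̄p)(rm − r̄m) / 7 = 1.7286
Var(rm) = Σ(rm − r̄m)² / 7 = 4.3384
β = Cov / Var = 1.7286 / 4.3384 = 0.3984

0.40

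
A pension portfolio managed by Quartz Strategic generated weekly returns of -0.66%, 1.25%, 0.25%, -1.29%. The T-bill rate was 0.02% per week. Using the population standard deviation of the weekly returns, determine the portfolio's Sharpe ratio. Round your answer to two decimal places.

-0.14

r̄ = (-0.66 + 1.25 + 0.25 − 1.29) / 4 = -0.1125%
Population σ = √[Σ(r − r̄)² / 4] = √[3.6741 / 4] = √0.9185 = 0.9584%
Sharpe = (r̄ − rf) / σ = (-0.1125 − 0.02) / 0.9584 = -0.1325 / 0.9584 = -0.1383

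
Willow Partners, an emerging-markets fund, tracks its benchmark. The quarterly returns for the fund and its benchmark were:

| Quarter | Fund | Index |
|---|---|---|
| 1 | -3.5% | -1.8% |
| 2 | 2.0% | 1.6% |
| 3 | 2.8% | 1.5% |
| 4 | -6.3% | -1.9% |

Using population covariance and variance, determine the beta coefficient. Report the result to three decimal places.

r̄p = -1.2500%,  r̄m = -0.1500%
Cov = Σ(rp − r̄p)(rm − r̄m) / 4 = 6.2300
Var(rm) = Σ(rm − r̄m)² / 4 = 2.8925
β = Cov / Var = 6.2300 / 2.8925 = 2.1538

2.154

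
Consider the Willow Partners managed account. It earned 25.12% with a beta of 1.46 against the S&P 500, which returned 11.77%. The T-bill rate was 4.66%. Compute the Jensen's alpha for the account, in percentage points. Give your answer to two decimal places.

CAPM expected return = Rf + β(Rm − Rf) = 4.66% + 1.46 × (11.77% − 4.66%) = 4.66 + 1.46 × 7.11 = 15.0406%
Jensen's α = Rp − E[R] = 25.12% − 15.0406% = 10.0794

10.08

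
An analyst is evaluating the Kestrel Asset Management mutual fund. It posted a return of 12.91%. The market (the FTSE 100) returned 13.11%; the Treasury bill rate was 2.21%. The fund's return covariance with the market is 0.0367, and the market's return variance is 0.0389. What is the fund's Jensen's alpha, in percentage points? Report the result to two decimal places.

β = Cov / Var = 0.0367 / 0.0389 = 0.9434
E[R] = Rf + β(Rm − Rf) = 2.21% + 0.9434 × (13.11% − 2.21%) = 12.4931%
α = Rp − E[R] = 12.91% − 12.4931% = 0.4169

0.42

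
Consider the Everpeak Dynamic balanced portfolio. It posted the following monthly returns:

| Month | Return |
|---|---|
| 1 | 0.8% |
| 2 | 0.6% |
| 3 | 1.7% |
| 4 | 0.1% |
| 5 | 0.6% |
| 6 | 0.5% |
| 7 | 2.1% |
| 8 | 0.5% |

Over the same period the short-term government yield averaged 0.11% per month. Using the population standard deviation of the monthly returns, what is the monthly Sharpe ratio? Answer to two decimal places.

1.19

Mean return μ = 6.90 / 8 = 0.8625%
Σ(r − μ)² = 3.2188; population σ = √(3.2188/8) = 0.6343%
Sharpe = (μ − rf) / σ = (0.8625 − 0.11) / 0.6343 = 0.7525 / 0.6343 = 1.1863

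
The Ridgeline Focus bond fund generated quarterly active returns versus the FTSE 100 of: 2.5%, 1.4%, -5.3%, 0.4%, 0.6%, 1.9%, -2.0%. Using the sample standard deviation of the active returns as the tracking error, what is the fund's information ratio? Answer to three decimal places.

r̄ = (2.5 + 1.4 − 5.3 + 0.4 + 0.6 + 1.9 − 2) / 7 = -0.0714%
Σ(r − r̄)² = 44.3943; sample σ = √(44.3943/6) = 2.7201%
IR = r̄ / tracking error = -0.0714 / 2.7201 = -0.0262

-0.026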